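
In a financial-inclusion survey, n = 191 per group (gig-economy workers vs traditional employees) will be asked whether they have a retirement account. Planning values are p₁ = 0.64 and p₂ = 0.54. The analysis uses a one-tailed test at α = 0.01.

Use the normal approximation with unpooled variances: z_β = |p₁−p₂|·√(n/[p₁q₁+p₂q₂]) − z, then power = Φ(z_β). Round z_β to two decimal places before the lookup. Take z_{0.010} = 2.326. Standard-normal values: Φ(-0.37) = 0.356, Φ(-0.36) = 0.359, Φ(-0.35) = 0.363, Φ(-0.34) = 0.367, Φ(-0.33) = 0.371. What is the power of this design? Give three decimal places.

z_β = |p₁−p₂|·√(n/[p₁q₁+p₂q₂]) − z_α
    = 0.10 · √(191/0.4788) − 2.326
    = 0.10 · 19.9728 − 2.326
    = 1.9973 − 2.326 = -0.3287 → -0.33
Power = Φ(-0.33) = 0.371.

Power ≈ 0.371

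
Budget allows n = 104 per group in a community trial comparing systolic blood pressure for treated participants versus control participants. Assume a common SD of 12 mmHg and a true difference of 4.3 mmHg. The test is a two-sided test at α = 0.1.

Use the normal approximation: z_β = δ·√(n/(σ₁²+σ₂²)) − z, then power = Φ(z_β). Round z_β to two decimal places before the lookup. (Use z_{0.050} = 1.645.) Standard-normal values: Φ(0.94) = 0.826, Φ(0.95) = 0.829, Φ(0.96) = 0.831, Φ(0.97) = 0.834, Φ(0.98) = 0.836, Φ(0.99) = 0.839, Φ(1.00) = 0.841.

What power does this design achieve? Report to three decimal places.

Power ≈ 0.826

z_β = δ·√(n/(σ₁²+σ₂²)) − z_{α/2}
    = 4.3 · √(104/288) − 1.645
    = 4.3 · 0.60093 − 1.645
    = 2.5840 − 1.645 = 0.9390 → 0.94
Power = Φ(0.94) = 0.826.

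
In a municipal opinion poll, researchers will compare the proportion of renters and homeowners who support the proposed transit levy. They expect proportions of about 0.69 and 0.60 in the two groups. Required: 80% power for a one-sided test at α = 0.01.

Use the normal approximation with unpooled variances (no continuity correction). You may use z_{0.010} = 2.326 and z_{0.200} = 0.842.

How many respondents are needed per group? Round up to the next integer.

n = (z_α + z_β)² · [p₁(1−p₁) + p₂(1−p₂)] / (p₁ − p₂)²
  = (2.326 + 0.842)² · (0.69·0.31 + 0.60·0.40) / (0.09)²
  = (3.168)² · (0.2139 + 0.2400) / 0.0081
  = 10.0362 · 0.4539 / 0.0081
  = 562.40
Round up → n = 563 per group.

n = 563 per group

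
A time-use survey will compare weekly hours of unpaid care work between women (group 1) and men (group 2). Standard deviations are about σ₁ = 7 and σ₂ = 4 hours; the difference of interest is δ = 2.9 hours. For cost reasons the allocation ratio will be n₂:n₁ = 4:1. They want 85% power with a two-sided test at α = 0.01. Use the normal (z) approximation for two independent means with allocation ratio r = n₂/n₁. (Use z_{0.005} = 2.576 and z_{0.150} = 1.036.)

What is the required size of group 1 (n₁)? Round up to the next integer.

n₁ = 83

n₁ = (z_{α/2} + z_β)² · (σ₁² + σ₂²/r) / δ²
   = (2.576 + 1.036)² · (7² + 4²/4) / 2.9²
   = 13.0465 · (49 + 4) / 8.41
   = 13.0465 · 53 / 8.41
   = 82.22
Round up → n₁ = 83; n₂ = r·n₁ = 4 × 83 = 332.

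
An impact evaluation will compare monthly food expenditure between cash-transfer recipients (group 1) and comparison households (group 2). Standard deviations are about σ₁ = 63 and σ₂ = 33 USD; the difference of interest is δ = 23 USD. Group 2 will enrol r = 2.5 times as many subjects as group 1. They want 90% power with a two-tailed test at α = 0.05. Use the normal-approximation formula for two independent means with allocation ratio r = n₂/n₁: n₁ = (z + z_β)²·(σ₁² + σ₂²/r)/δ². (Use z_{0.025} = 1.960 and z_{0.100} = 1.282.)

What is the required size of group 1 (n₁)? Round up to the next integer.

n₁ = 88

n₁ = (z_{α/2} + z_β)² · (σ₁² + σ₂²/r) / δ²
   = (1.960 + 1.282)² · (63² + 33²/2.5) / 23²
   = 10.5106 · (3969 + 435.6) / 529
   = 10.5106 · 4404.6 / 529
   = 87.51
Round up → n₁ = 88; n₂ = r·n₁ = 2.5 × 88 = 220.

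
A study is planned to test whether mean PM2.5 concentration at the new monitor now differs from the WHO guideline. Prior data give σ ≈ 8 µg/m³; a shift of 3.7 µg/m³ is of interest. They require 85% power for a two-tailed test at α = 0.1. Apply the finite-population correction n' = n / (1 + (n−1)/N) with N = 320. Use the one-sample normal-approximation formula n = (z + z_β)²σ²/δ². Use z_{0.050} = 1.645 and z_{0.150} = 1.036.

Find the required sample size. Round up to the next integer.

n = 31

n = (z_{α/2} + z_β)² · σ² / δ²
  = (1.645 + 1.036)² · 8² / 3.7²
  = 7.1878 · 64 / 13.69
  = 33.60
Finite-population correction (N = 320): 33.60 / (1 + (33.60 − 1)/320) = 30.50.
Round up → n = 31.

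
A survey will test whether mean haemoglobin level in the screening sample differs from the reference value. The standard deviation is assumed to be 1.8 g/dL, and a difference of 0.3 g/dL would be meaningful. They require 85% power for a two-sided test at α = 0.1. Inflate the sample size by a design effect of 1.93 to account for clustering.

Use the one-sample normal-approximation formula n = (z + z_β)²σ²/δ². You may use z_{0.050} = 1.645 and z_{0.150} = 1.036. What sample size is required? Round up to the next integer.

n = (z_{α/2} + z_β)² · σ² / δ²
  = (1.645 + 1.036)² · 1.8² / 0.3²
  = 7.1878 · 3.24 / 0.09
  = 258.76
Design effect: 1.93 × 258.76 = 499.41.
Round up → n = 500.

n = 500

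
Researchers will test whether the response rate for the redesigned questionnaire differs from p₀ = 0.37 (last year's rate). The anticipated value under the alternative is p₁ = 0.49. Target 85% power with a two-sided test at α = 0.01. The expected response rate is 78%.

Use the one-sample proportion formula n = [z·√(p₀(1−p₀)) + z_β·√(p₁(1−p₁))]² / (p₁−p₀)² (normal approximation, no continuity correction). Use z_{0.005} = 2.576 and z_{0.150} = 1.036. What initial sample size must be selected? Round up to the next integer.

n = 277

n = [z_{α/2}·√(p₀q₀) + z_β·√(p₁q₁)]² / (p₁ − p₀)²
  = [2.576·√(0.37·0.63) + 1.036·√(0.49·0.51)]² / (0.12)²
  = [2.576·0.4828 + 1.036·0.4999]² / 0.0144
  = [1.7616]² / 0.0144
  = 215.50
Adjust for 78% response: 215.50 / 0.78 = 276.29.
Round up → n = 277.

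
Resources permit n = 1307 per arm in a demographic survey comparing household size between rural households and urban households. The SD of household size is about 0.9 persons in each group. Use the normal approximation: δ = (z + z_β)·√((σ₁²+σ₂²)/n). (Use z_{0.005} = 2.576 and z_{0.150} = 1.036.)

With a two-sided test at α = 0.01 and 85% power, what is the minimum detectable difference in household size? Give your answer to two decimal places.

δ = (z_{α/2} + z_β) · √((σ₁²+σ₂²)/n)
  = (2.576 + 1.036) · √(1.62/1307)
  = 3.612 · √0.00124
  = 3.612 · 0.0352
  = 0.1272

Minimum detectable difference ≈ 0.13 persons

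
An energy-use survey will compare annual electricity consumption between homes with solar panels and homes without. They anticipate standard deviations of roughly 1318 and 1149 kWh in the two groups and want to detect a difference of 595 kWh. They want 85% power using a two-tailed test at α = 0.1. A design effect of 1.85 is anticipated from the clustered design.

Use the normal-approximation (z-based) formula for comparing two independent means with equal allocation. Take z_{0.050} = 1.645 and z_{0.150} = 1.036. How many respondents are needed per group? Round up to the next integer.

n = (z_{α/2} + z_β)² · (σ₁² + σ₂²) / δ²
  = (1.645 + 1.036)² · (1318² + 1149² = 3057325) / 595²
  = 7.1878 · 3057325 / 354025
  = 62.07
Design effect: 1.85 × 62.07 = 114.83.
Round up → n = 115 per group.

n = 115 per group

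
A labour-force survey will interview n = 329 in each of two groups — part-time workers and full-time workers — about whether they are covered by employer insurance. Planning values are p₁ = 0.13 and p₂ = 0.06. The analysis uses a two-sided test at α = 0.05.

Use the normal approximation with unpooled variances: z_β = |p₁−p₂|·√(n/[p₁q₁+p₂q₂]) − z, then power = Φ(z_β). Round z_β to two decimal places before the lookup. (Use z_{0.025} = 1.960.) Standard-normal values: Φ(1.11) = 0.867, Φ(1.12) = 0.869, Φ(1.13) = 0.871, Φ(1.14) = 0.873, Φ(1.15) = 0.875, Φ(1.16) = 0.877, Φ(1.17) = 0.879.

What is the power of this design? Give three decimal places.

Power ≈ 0.869

z_β = |p₁−p₂|·√(n/[p₁q₁+p₂q₂]) − z_{α/2}
    = 0.07 · √(329/0.1695) − 1.960
    = 0.07 · 44.0568 − 1.960
    = 3.0840 − 1.960 = 1.1240 → 1.12
Power = Φ(1.12) = 0.869.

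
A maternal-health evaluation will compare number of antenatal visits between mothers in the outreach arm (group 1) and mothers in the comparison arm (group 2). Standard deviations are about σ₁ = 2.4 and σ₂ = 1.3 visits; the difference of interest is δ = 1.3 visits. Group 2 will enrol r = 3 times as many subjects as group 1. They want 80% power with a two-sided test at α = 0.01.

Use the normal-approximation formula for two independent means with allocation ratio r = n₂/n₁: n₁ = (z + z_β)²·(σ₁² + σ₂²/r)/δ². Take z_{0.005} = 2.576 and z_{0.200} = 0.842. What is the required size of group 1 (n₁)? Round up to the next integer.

n₁ = (z_{α/2} + z_β)² · (σ₁² + σ₂²/r) / δ²
   = (2.576 + 0.842)² · (2.4² + 1.3²/3) / 1.3²
   = 11.6827 · (5.76 + 0.56333) / 1.69
   = 11.6827 · 6.3233 / 1.69
   = 43.71
Round up → n₁ = 44; n₂ = r·n₁ = 3 × 44 = 132.

n₁ = 44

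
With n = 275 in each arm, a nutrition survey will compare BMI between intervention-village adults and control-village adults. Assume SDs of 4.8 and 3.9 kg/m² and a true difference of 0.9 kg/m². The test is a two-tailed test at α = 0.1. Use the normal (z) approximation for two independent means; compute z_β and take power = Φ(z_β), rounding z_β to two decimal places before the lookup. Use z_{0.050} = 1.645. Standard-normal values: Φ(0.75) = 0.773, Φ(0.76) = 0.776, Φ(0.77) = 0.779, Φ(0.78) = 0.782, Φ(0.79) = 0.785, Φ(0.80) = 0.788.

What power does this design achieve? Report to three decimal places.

z_β = δ·√(n/(σ₁²+σ₂²)) − z_{α/2}
    = 0.9 · √(275/38.25) − 1.645
    = 0.9 · 2.68133 − 1.645
    = 2.4132 − 1.645 = 0.7682 → 0.77
Power = Φ(0.77) = 0.779.

Power ≈ 0.779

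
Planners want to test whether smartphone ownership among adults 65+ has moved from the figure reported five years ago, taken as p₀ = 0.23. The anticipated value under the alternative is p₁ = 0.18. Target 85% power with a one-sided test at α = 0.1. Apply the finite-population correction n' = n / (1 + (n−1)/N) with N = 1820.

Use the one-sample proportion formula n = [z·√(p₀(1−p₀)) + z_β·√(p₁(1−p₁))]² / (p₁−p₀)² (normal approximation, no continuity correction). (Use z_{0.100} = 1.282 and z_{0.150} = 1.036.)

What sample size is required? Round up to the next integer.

n = 295

n = [z_α·√(p₀q₀) + z_β·√(p₁q₁)]² / (p₁ − p₀)²
  = [1.282·√(0.23·0.77) + 1.036·√(0.18·0.82)]² / (-0.05)²
  = [1.282·0.4208 + 1.036·0.3842]² / 0.0025
  = [0.9375]² / 0.0025
  = 351.58
Finite-population correction (N = 1820): 351.58 / (1 + (351.58 − 1)/1820) = 294.80.
Round up → n = 295.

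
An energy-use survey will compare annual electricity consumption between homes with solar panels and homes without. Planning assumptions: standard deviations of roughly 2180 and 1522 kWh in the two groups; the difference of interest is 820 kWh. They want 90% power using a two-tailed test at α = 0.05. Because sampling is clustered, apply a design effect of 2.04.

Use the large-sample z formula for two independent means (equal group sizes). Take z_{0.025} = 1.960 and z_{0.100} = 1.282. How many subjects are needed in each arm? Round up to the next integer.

n = 226 per group

n = (z_{α/2} + z_β)² · (σ₁² + σ₂²) / δ²
  = (1.960 + 1.282)² · (2180² + 1522² = 7068884) / 820²
  = 10.5106 · 7068884 / 672400
  = 110.50
Design effect: 2.04 × 110.50 = 225.41.
Round up → n = 226 per group.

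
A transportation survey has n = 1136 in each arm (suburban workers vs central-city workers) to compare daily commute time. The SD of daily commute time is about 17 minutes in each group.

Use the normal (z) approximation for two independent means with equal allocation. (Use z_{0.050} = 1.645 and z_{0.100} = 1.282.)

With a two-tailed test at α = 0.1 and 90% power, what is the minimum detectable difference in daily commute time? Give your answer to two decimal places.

Minimum detectable difference ≈ 2.09 minutes

δ = (z_{α/2} + z_β) · √((σ₁²+σ₂²)/n)
  = (1.645 + 1.282) · √(578/1136)
  = 2.927 · √0.5088
  = 2.927 · 0.7133
  = 2.0878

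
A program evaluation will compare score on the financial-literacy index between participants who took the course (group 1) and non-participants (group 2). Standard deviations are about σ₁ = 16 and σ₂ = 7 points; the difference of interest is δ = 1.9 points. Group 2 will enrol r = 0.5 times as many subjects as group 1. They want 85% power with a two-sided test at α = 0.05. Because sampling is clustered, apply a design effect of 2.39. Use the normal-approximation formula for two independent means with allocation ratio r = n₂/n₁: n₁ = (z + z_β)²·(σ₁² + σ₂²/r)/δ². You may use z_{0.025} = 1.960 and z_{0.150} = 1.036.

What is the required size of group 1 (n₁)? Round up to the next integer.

n₁ = (z_{α/2} + z_β)² · (σ₁² + σ₂²/r) / δ²
   = (1.960 + 1.036)² · (16² + 7²/0.5) / 1.9²
   = 8.9760 · (256 + 98) / 3.61
   = 8.9760 · 354 / 3.61
   = 880.20
Design effect: 2.39 × 880.20 = 2103.67.
Round up → n₁ = 2104; n₂ = r·n₁ = 0.5 × 2104 = 1052.

n₁ = 2104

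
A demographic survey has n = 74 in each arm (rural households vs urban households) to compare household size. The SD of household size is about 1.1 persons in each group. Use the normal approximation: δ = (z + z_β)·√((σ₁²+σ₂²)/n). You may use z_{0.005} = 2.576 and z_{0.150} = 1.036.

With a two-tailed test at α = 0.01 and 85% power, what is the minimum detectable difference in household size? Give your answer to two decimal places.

δ = (z_{α/2} + z_β) · √((σ₁²+σ₂²)/n)
  = (2.576 + 1.036) · √(2.42/74)
  = 3.612 · √0.0327
  = 3.612 · 0.1808
  = 0.6532

Minimum detectable difference ≈ 0.65 persons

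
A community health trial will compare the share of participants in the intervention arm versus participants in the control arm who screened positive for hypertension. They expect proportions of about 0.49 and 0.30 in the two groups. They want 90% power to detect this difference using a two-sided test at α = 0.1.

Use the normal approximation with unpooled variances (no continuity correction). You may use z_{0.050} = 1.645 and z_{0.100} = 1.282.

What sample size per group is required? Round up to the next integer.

n = 110 per group

n = (z_{α/2} + z_β)² · [p₁(1−p₁) + p₂(1−p₂)] / (p₁ − p₂)²
  = (1.645 + 1.282)² · (0.49·0.51 + 0.30·0.70) / (0.19)²
  = (2.927)² · (0.2499 + 0.2100) / 0.0361
  = 8.5673 · 0.4599 / 0.0361
  = 109.14
Round up → n = 110 per group.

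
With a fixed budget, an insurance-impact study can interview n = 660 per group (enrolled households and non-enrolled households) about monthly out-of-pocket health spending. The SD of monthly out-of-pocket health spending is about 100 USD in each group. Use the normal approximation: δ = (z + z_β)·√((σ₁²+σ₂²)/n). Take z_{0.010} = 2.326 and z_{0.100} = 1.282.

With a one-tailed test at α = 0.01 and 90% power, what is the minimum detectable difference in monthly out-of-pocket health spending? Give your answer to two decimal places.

Minimum detectable difference ≈ 19.86 USD

δ = (z_α + z_β) · √((σ₁²+σ₂²)/n)
  = (2.326 + 1.282) · √(20000/660)
  = 3.608 · √30.303
  = 3.608 · 5.5048
  = 19.8614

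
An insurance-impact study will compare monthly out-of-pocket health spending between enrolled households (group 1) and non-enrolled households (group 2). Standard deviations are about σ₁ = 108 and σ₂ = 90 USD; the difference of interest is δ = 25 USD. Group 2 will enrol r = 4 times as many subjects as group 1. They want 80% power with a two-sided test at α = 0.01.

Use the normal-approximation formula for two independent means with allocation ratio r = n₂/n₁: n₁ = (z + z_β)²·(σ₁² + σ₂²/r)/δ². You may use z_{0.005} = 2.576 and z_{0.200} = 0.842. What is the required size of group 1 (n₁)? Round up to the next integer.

n₁ = 256

n₁ = (z_{α/2} + z_β)² · (σ₁² + σ₂²/r) / δ²
   = (2.576 + 0.842)² · (108² + 90²/4) / 25²
   = 11.6827 · (11664 + 2025) / 625
   = 11.6827 · 13689 / 625
   = 255.88
Round up → n₁ = 256; n₂ = r·n₁ = 4 × 256 = 1024.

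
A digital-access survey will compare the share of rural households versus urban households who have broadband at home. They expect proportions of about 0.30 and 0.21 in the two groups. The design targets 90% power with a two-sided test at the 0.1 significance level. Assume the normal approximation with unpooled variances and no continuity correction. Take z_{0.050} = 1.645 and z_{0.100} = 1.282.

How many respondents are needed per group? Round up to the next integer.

n = 398 per group

n = (z_{α/2} + z_β)² · [p₁(1−p₁) + p₂(1−p₂)] / (p₁ − p₂)²
  = (1.645 + 1.282)² · (0.30·0.70 + 0.21·0.79) / (0.09)²
  = (2.927)² · (0.2100 + 0.1659) / 0.0081
  = 8.5673 · 0.3759 / 0.0081
  = 397.59
Round up → n = 398 per group.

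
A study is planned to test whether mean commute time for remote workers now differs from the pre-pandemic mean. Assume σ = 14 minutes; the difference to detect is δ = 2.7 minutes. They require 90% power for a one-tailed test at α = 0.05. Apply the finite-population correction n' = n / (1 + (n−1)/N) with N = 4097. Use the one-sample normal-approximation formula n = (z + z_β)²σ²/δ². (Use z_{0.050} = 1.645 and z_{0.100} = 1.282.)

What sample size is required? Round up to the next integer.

n = (z_α + z_β)² · σ² / δ²
  = (1.645 + 1.282)² · 14² / 2.7²
  = 8.5673 · 196 / 7.29
  = 230.34
Finite-population correction (N = 4097): 230.34 / (1 + (230.34 − 1)/4097) = 218.13.
Round up → n = 219.

n = 219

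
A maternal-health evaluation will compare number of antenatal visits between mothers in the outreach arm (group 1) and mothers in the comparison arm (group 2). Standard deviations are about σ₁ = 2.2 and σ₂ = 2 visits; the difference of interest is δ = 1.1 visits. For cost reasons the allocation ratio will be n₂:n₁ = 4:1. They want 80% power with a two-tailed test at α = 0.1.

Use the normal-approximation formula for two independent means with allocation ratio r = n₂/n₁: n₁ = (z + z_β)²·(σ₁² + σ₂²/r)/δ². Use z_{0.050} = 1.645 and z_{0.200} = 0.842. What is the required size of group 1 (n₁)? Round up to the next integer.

n₁ = (z_{α/2} + z_β)² · (σ₁² + σ₂²/r) / δ²
   = (1.645 + 0.842)² · (2.2² + 2²/4) / 1.1²
   = 6.1852 · (4.84 + 1) / 1.21
   = 6.1852 · 5.84 / 1.21
   = 29.85
Round up → n₁ = 30; n₂ = r·n₁ = 4 × 30 = 120.

n₁ = 30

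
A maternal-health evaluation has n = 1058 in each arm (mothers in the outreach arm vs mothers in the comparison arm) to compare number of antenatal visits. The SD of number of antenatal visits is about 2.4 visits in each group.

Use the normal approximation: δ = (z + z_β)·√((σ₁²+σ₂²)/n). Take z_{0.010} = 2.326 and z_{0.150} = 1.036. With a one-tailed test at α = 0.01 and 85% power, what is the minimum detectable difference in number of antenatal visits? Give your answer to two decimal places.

Minimum detectable difference ≈ 0.35 visits

δ = (z_α + z_β) · √((σ₁²+σ₂²)/n)
  = (2.326 + 1.036) · √(11.52/1058)
  = 3.362 · √0.01089
  = 3.362 · 0.1043
  = 0.3508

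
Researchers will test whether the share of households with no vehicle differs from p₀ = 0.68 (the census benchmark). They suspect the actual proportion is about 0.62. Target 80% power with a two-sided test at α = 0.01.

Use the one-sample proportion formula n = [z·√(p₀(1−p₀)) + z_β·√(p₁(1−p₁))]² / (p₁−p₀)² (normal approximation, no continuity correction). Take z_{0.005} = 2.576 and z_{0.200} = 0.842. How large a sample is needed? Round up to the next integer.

n = 721

n = [z_{α/2}·√(p₀q₀) + z_β·√(p₁q₁)]² / (p₁ − p₀)²
  = [2.576·√(0.68·0.32) + 0.842·√(0.62·0.38)]² / (-0.06)²
  = [2.576·0.4665 + 0.842·0.4854]² / 0.0036
  = [1.6103]² / 0.0036
  = 720.33
Round up → n = 721.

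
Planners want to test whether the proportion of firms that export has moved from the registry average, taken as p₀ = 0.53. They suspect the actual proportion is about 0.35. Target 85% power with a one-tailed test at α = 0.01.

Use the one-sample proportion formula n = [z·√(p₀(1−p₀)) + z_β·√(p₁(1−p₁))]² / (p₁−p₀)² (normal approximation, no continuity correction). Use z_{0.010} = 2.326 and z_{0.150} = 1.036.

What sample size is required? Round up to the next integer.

n = 85

n = [z_α·√(p₀q₀) + z_β·√(p₁q₁)]² / (p₁ − p₀)²
  = [2.326·√(0.53·0.47) + 1.036·√(0.35·0.65)]² / (-0.18)²
  = [2.326·0.4991 + 1.036·0.4770]² / 0.0324
  = [1.6550]² / 0.0324
  = 84.54
Round up → n = 85.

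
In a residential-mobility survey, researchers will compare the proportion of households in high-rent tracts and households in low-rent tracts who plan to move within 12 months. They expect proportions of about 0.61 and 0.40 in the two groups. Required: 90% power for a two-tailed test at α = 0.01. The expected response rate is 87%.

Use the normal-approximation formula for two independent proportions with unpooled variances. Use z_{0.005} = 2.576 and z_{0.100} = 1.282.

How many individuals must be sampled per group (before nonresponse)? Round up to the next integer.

n = (z_{α/2} + z_β)² · [p₁(1−p₁) + p₂(1−p₂)] / (p₁ − p₂)²
  = (2.576 + 1.282)² · (0.61·0.39 + 0.40·0.60) / (0.21)²
  = (3.858)² · (0.2379 + 0.2400) / 0.0441
  = 14.8842 · 0.4779 / 0.0441
  = 161.30
Adjust for 87% response: 161.30 / 0.87 = 185.40.
Round up → n = 186 per group.

n = 186 per group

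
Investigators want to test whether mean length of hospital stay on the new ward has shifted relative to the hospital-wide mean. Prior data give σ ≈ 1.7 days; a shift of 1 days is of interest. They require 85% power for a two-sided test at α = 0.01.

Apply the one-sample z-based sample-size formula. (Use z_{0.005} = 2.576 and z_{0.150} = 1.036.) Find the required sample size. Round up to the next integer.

n = (z_{α/2} + z_β)² · σ² / δ²
  = (2.576 + 1.036)² · 1.7² / 1²
  = 13.0465 · 2.89 / 1
  = 37.70
Round up → n = 38.

n = 38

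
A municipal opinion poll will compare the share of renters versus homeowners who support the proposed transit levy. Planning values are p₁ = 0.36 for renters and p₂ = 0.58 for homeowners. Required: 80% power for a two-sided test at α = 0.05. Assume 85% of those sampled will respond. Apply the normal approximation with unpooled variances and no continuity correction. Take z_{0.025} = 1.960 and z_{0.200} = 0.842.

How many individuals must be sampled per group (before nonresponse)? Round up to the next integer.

n = 91 per group

n = (z_{α/2} + z_β)² · [p₁(1−p₁) + p₂(1−p₂)] / (p₁ − p₂)²
  = (1.960 + 0.842)² · (0.36·0.64 + 0.58·0.42) / (-0.22)²
  = (2.802)² · (0.2304 + 0.2436) / 0.0484
  = 7.8512 · 0.4740 / 0.0484
  = 76.89
Adjust for 85% response: 76.89 / 0.85 = 90.46.
Round up → n = 91 per group.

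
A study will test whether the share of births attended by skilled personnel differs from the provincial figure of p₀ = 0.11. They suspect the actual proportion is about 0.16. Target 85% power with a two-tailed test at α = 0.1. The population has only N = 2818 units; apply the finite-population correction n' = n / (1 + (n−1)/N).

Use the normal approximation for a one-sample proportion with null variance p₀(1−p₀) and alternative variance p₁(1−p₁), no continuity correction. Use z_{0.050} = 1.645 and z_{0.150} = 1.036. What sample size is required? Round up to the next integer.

n = 288

n = [z_{α/2}·√(p₀q₀) + z_β·√(p₁q₁)]² / (p₁ − p₀)²
  = [1.645·√(0.11·0.89) + 1.036·√(0.16·0.84)]² / (0.05)²
  = [1.645·0.3129 + 1.036·0.3666]² / 0.0025
  = [0.8945]² / 0.0025
  = 320.06
Finite-population correction (N = 2818): 320.06 / (1 + (320.06 − 1)/2818) = 287.51.
Round up → n = 288.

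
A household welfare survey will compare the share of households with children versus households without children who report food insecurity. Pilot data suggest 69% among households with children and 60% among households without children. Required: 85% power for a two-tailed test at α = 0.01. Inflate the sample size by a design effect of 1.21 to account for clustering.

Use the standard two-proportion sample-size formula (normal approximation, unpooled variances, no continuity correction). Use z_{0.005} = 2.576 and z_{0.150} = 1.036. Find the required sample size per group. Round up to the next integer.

n = 885 per group

n = (z_{α/2} + z_β)² · [p₁(1−p₁) + p₂(1−p₂)] / (p₁ − p₂)²
  = (2.576 + 1.036)² · (0.69·0.31 + 0.60·0.40) / (0.09)²
  = (3.612)² · (0.2139 + 0.2400) / 0.0081
  = 13.0465 · 0.4539 / 0.0081
  = 731.09
Design effect: 1.21 × 731.09 = 884.62.
Round up → n = 885 per group.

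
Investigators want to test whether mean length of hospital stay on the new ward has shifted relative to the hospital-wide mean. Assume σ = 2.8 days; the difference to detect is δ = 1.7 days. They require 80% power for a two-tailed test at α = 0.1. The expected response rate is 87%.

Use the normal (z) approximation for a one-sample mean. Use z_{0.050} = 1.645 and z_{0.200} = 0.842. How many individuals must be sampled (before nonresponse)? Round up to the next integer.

n = (z_{α/2} + z_β)² · σ² / δ²
  = (1.645 + 0.842)² · 2.8² / 1.7²
  = 6.1852 · 7.84 / 2.89
  = 16.78
Adjust for 87% response: 16.78 / 0.87 = 19.29.
Round up → n = 20.

n = 20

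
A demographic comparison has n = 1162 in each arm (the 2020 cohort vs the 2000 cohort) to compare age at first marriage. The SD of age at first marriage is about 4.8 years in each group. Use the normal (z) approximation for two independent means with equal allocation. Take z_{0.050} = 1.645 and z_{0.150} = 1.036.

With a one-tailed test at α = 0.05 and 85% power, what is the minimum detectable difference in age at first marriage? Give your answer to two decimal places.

Minimum detectable difference ≈ 0.53 years

δ = (z_α + z_β) · √((σ₁²+σ₂²)/n)
  = (1.645 + 1.036) · √(46.08/1162)
  = 2.681 · √0.03966
  = 2.681 · 0.1991
  = 0.5339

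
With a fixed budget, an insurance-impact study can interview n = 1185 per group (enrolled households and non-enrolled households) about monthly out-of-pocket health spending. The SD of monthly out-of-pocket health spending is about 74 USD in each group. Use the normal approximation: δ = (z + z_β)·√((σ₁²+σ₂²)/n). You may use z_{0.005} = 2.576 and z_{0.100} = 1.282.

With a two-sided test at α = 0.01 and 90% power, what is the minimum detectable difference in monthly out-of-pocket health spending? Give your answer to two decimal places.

δ = (z_{α/2} + z_β) · √((σ₁²+σ₂²)/n)
  = (2.576 + 1.282) · √(10952/1185)
  = 3.858 · √9.2422
  = 3.858 · 3.0401
  = 11.7287

Minimum detectable difference ≈ 11.73 USD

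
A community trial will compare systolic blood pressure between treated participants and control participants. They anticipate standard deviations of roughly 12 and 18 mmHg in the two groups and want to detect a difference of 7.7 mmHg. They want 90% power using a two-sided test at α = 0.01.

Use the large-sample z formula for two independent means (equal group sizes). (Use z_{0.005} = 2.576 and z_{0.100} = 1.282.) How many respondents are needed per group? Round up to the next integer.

n = 118 per group

n = (z_{α/2} + z_β)² · (σ₁² + σ₂²) / δ²
  = (2.576 + 1.282)² · (12² + 18² = 468) / 7.7²
  = 14.8842 · 468 / 59.29
  = 117.49
Round up → n = 118 per group.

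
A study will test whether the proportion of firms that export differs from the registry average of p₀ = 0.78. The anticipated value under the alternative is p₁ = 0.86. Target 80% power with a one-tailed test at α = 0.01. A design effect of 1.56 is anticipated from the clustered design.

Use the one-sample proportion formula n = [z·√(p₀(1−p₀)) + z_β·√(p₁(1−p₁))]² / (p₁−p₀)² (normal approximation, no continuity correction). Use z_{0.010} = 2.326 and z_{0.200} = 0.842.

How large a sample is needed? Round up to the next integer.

n = [z_α·√(p₀q₀) + z_β·√(p₁q₁)]² / (p₁ − p₀)²
  = [2.326·√(0.78·0.22) + 0.842·√(0.86·0.14)]² / (0.08)²
  = [2.326·0.4142 + 0.842·0.3470]² / 0.0064
  = [1.2557]² / 0.0064
  = 246.37
Design effect: 1.56 × 246.37 = 384.34.
Round up → n = 385.

n = 385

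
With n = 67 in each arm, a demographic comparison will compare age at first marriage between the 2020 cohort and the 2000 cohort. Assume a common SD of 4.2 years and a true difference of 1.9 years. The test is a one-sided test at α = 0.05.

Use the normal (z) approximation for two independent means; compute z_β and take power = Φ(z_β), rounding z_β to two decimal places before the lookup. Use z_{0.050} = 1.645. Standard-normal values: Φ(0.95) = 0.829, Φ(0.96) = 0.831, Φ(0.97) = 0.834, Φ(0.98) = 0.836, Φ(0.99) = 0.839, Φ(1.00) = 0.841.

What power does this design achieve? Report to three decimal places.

Power ≈ 0.834

z_β = δ·√(n/(σ₁²+σ₂²)) − z_α
    = 1.9 · √(67/35.28) − 1.645
    = 1.9 · 1.37808 − 1.645
    = 2.6183 − 1.645 = 0.9733 → 0.97
Power = Φ(0.97) = 0.834.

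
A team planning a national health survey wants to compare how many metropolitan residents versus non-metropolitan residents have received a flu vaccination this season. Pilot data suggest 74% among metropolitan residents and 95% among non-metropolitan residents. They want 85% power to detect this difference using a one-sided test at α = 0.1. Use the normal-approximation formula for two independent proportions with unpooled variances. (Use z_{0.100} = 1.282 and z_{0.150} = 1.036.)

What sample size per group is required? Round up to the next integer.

n = 30 per group

n = (z_α + z_β)² · [p₁(1−p₁) + p₂(1−p₂)] / (p₁ − p₂)²
  = (1.282 + 1.036)² · (0.74·0.26 + 0.95·0.05) / (-0.21)²
  = (2.318)² · (0.1924 + 0.0475) / 0.0441
  = 5.3731 · 0.2399 / 0.0441
  = 29.23
Round up → n = 30 per group.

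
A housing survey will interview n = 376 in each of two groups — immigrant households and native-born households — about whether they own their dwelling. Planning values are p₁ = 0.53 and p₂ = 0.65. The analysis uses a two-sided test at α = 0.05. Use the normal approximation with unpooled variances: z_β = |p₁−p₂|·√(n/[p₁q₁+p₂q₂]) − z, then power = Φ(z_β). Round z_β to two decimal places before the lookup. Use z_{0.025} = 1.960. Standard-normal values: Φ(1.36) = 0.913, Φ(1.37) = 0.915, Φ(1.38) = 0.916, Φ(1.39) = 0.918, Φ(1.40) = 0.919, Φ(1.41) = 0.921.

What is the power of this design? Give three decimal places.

Power ≈ 0.921

z_β = |p₁−p₂|·√(n/[p₁q₁+p₂q₂]) − z_{α/2}
    = 0.12 · √(376/0.4766) − 1.960
    = 0.12 · 28.0877 − 1.960
    = 3.3705 − 1.960 = 1.4105 → 1.41
Power = Φ(1.41) = 0.921.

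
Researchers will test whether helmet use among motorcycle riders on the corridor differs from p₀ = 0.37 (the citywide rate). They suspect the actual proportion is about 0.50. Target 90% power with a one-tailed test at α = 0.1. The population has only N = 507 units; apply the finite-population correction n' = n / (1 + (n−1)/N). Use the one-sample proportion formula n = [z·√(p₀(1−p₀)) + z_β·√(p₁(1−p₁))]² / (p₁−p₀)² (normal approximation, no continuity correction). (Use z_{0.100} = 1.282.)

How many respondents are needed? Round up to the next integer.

n = [z_α·√(p₀q₀) + z_β·√(p₁q₁)]² / (p₁ − p₀)²
  = [1.282·√(0.37·0.63) + 1.282·√(0.50·0.50)]² / (0.13)²
  = [1.282·0.4828 + 1.282·0.5000]² / 0.0169
  = [1.2600]² / 0.0169
  = 93.93
Finite-population correction (N = 507): 93.93 / (1 + (93.93 − 1)/507) = 79.38.
Round up → n = 80.

n = 80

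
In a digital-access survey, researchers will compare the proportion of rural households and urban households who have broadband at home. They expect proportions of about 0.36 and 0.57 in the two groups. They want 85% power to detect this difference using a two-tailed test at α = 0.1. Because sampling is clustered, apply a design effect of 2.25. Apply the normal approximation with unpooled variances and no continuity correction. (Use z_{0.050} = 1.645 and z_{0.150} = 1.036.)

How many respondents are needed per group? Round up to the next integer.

n = 175 per group

n = (z_{α/2} + z_β)² · [p₁(1−p₁) + p₂(1−p₂)] / (p₁ − p₂)²
  = (1.645 + 1.036)² · (0.36·0.64 + 0.57·0.43) / (-0.21)²
  = (2.681)² · (0.2304 + 0.2451) / 0.0441
  = 7.1878 · 0.4755 / 0.0441
  = 77.50
Design effect: 2.25 × 77.50 = 174.38.
Round up → n = 175 per group.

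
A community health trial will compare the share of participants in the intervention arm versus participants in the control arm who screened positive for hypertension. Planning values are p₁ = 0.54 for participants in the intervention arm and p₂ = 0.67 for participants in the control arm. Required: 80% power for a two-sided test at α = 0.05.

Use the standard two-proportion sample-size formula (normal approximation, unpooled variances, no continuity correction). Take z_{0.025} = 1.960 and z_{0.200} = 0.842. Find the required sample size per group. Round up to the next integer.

n = 219 per group

n = (z_{α/2} + z_β)² · [p₁(1−p₁) + p₂(1−p₂)] / (p₁ − p₂)²
  = (1.960 + 0.842)² · (0.54·0.46 + 0.67·0.33) / (-0.13)²
  = (2.802)² · (0.2484 + 0.2211) / 0.0169
  = 7.8512 · 0.4695 / 0.0169
  = 218.11
Round up → n = 219 per group.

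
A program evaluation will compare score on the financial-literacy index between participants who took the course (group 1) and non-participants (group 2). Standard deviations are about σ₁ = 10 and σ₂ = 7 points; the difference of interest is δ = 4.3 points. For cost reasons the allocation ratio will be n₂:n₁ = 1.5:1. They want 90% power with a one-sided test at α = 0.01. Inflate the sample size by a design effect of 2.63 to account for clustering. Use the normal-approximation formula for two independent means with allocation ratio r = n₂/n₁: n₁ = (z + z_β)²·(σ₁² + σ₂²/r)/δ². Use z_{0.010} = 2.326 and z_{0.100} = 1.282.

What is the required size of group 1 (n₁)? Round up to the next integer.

n₁ = 246

n₁ = (z_α + z_β)² · (σ₁² + σ₂²/r) / δ²
   = (2.326 + 1.282)² · (10² + 7²/1.5) / 4.3²
   = 13.0177 · (100 + 32.6667) / 18.49
   = 13.0177 · 132.6667 / 18.49
   = 93.40
Design effect: 2.63 × 93.40 = 245.65.
Round up → n₁ = 246; n₂ = r·n₁ = 1.5 × 246 = 369.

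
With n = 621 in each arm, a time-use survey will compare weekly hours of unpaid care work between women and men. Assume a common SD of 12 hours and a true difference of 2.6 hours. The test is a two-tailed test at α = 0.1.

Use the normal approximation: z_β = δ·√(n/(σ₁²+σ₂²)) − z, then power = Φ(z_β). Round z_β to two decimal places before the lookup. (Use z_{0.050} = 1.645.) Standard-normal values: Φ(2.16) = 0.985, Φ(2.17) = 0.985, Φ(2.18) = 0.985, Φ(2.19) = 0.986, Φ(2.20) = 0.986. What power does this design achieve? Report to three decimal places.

Power ≈ 0.985

z_β = δ·√(n/(σ₁²+σ₂²)) − z_{α/2}
    = 2.6 · √(621/288) − 1.645
    = 2.6 · 1.46842 − 1.645
    = 3.8179 − 1.645 = 2.1729 → 2.17
Power = Φ(2.17) = 0.985.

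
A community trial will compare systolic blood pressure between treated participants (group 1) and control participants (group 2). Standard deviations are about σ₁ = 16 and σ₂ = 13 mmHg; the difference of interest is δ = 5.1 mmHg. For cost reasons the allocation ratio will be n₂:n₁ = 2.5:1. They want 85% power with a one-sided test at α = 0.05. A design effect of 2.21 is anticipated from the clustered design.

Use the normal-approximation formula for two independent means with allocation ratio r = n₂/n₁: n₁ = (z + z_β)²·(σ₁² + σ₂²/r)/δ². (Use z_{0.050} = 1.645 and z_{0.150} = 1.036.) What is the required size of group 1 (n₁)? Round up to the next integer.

n₁ = 198

n₁ = (z_α + z_β)² · (σ₁² + σ₂²/r) / δ²
   = (1.645 + 1.036)² · (16² + 13²/2.5) / 5.1²
   = 7.1878 · (256 + 67.6) / 26.01
   = 7.1878 · 323.6 / 26.01
   = 89.43
Design effect: 2.21 × 89.43 = 197.63.
Round up → n₁ = 198; n₂ = r·n₁ = 2.5 × 198 = 495.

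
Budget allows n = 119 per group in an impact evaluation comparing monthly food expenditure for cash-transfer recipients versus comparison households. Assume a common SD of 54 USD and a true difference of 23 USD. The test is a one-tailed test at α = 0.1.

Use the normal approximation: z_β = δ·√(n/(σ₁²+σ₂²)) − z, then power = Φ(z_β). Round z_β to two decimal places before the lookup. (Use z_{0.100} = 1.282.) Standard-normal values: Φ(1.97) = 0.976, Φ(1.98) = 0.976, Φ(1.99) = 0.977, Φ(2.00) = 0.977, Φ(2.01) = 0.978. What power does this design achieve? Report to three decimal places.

z_β = δ·√(n/(σ₁²+σ₂²)) − z_α
    = 23 · √(119/5832) − 1.282
    = 23 · 0.14284 − 1.282
    = 3.2854 − 1.282 = 2.0034 → 2.00
Power = Φ(2.00) = 0.977.

Power ≈ 0.977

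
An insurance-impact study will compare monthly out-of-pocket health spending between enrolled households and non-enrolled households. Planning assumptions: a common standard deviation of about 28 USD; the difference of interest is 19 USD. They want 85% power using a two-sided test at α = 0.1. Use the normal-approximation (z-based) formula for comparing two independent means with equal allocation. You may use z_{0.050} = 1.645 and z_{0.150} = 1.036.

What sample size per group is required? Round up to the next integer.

n = 32 per group

n = (z_{α/2} + z_β)² · (σ₁² + σ₂²) / δ²
  = (1.645 + 1.036)² · (2·28² = 1568) / 19²
  = 7.1878 · 1568 / 361
  = 31.22
Round up → n = 32 per group.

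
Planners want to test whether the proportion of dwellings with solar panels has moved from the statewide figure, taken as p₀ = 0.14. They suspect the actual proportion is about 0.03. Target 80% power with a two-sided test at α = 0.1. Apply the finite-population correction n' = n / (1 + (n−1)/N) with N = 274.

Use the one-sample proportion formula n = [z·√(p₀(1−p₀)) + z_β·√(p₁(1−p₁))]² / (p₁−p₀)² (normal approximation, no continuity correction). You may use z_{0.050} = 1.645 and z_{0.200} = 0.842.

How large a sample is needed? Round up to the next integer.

n = 37

n = [z_{α/2}·√(p₀q₀) + z_β·√(p₁q₁)]² / (p₁ − p₀)²
  = [1.645·√(0.14·0.86) + 0.842·√(0.03·0.97)]² / (-0.11)²
  = [1.645·0.3470 + 0.842·0.1706]² / 0.0121
  = [0.7144]² / 0.0121
  = 42.18
Finite-population correction (N = 274): 42.18 / (1 + (42.18 − 1)/274) = 36.67.
Round up → n = 37.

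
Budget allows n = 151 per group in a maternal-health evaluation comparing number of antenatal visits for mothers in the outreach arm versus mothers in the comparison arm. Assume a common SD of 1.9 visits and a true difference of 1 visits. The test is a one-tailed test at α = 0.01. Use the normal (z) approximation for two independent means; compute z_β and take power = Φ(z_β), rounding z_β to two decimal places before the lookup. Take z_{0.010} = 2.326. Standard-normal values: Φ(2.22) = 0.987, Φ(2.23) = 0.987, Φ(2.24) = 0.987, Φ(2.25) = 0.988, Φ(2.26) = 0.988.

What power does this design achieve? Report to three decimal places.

z_β = δ·√(n/(σ₁²+σ₂²)) − z_α
    = 1 · √(151/7.22) − 2.326
    = 1 · 4.57320 − 2.326
    = 4.5732 − 2.326 = 2.2472 → 2.25
Power = Φ(2.25) = 0.988.

Power ≈ 0.988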